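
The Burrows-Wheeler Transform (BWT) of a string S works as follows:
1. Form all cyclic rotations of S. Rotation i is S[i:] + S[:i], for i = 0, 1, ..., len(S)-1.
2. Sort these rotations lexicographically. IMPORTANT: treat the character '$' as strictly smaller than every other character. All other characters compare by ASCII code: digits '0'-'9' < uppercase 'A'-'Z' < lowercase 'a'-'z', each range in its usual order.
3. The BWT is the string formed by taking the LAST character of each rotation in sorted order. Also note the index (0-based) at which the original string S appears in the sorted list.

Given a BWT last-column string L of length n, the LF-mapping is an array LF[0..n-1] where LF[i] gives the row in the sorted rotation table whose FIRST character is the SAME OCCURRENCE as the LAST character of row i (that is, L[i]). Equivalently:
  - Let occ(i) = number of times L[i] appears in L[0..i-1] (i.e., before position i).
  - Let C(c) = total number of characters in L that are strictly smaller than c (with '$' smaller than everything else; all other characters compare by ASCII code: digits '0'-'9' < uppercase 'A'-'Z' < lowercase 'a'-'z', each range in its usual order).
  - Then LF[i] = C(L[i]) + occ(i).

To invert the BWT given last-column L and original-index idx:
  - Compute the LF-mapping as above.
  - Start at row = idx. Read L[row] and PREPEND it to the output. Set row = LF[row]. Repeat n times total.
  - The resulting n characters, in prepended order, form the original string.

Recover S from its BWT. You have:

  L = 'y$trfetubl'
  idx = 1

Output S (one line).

LF mapping: 9 0 6 5 3 2 7 8 1 4
Walk LF starting at row 1, prepending L[row]:
  step 1: row=1, L[1]='$', prepend. Next row=LF[1]=0
  step 2: row=0, L[0]='y', prepend. Next row=LF[0]=9
  step 3: row=9, L[9]='l', prepend. Next row=LF[9]=4
  step 4: row=4, L[4]='f', prepend. Next row=LF[4]=3
  step 5: row=3, L[3]='r', prepend. Next row=LF[3]=5
  step 6: row=5, L[5]='e', prepend. Next row=LF[5]=2
  step 7: row=2, L[2]='t', prepend. Next row=LF[2]=6
  step 8: row=6, L[6]='t', prepend. Next row=LF[6]=7
  step 9: row=7, L[7]='u', prepend. Next row=LF[7]=8
  step 10: row=8, L[8]='b', prepend. Next row=LF[8]=1
Reversed output: butterfly$

Answer: butterfly$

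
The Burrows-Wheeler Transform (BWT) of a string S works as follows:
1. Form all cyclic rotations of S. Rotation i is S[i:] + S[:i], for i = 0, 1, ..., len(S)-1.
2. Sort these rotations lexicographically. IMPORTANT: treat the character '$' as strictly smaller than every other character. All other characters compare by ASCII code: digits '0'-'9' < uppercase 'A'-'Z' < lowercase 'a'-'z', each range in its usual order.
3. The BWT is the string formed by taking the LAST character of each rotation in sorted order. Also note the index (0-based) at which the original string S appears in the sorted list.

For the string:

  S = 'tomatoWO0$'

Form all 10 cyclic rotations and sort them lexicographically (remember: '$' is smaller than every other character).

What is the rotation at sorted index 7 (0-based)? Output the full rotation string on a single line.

Answer: omatoWO0$t

Derivation:
All 10 rotations (rotation i = S[i:]+S[:i]):
  rot[0] = tomatoWO0$
  rot[1] = omatoWO0$t
  rot[2] = matoWO0$to
  rot[3] = atoWO0$tom
  rot[4] = toWO0$toma
  rot[5] = oWO0$tomat
  rot[6] = WO0$tomato
  rot[7] = O0$tomatoW
  rot[8] = 0$tomatoWO
  rot[9] = $tomatoWO0
Sorted (with $ < everything):
  sorted[0] = $tomatoWO0
  sorted[1] = 0$tomatoWO
  sorted[2] = O0$tomatoW
  sorted[3] = WO0$tomato
  sorted[4] = atoWO0$tom
  sorted[5] = matoWO0$to
  sorted[6] = oWO0$tomat
  sorted[7] = omatoWO0$t
  sorted[8] = toWO0$toma
  sorted[9] = tomatoWO0$
sorted[7] = omatoWO0$t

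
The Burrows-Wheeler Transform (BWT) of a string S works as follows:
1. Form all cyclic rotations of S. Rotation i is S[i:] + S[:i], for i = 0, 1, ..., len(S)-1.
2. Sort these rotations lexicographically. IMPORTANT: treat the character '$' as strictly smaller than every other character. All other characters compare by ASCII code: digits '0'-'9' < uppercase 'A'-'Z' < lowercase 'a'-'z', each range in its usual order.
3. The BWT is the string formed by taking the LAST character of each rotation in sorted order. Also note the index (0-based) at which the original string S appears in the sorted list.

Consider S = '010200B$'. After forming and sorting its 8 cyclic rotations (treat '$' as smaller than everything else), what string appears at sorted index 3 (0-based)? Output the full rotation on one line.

All 8 rotations (rotation i = S[i:]+S[:i]):
  rot[0] = 010200B$
  rot[1] = 10200B$0
  rot[2] = 0200B$01
  rot[3] = 200B$010
  rot[4] = 00B$0102
  rot[5] = 0B$01020
  rot[6] = B$010200
  rot[7] = $010200B
Sorted (with $ < everything):
  sorted[0] = $010200B
  sorted[1] = 00B$0102
  sorted[2] = 010200B$
  sorted[3] = 0200B$01
  sorted[4] = 0B$01020
  sorted[5] = 10200B$0
  sorted[6] = 200B$010
  sorted[7] = B$010200
sorted[3] = 0200B$01

Answer: 0200B$01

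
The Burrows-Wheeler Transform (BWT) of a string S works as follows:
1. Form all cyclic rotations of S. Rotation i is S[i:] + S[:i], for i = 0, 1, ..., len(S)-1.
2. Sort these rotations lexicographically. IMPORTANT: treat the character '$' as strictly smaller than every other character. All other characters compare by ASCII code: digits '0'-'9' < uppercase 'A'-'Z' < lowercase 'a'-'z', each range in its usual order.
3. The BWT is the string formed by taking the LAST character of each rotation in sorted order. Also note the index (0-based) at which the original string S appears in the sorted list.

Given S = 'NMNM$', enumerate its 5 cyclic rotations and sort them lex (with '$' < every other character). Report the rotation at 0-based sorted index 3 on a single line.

Answer: NM$NM

Derivation:
All 5 rotations (rotation i = S[i:]+S[:i]):
  rot[0] = NMNM$
  rot[1] = MNM$N
  rot[2] = NM$NM
  rot[3] = M$NMN
  rot[4] = $NMNM
Sorted (with $ < everything):
  sorted[0] = $NMNM
  sorted[1] = M$NMN
  sorted[2] = MNM$N
  sorted[3] = NM$NM
  sorted[4] = NMNM$
sorted[3] = NM$NM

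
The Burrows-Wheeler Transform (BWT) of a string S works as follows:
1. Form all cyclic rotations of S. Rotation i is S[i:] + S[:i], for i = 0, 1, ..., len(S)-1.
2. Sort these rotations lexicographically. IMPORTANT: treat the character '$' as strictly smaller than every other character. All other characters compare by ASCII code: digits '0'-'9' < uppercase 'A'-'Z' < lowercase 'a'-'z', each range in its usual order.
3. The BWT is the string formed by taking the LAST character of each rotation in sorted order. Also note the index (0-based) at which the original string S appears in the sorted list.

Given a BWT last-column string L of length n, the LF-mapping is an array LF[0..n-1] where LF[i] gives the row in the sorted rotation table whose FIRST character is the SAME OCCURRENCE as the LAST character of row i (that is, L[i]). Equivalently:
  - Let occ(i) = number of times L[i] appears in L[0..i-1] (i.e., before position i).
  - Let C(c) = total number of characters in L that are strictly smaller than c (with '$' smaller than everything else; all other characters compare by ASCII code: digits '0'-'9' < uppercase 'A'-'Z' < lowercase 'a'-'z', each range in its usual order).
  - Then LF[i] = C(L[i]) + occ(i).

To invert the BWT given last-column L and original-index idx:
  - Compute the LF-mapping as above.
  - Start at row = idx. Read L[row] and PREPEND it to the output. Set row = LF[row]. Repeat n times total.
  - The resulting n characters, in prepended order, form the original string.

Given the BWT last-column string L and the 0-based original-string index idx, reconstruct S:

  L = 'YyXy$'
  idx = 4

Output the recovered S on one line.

LF mapping: 2 3 1 4 0
Walk LF starting at row 4, prepending L[row]:
  step 1: row=4, L[4]='$', prepend. Next row=LF[4]=0
  step 2: row=0, L[0]='Y', prepend. Next row=LF[0]=2
  step 3: row=2, L[2]='X', prepend. Next row=LF[2]=1
  step 4: row=1, L[1]='y', prepend. Next row=LF[1]=3
  step 5: row=3, L[3]='y', prepend. Next row=LF[3]=4
Reversed output: yyXY$

Answer: yyXY$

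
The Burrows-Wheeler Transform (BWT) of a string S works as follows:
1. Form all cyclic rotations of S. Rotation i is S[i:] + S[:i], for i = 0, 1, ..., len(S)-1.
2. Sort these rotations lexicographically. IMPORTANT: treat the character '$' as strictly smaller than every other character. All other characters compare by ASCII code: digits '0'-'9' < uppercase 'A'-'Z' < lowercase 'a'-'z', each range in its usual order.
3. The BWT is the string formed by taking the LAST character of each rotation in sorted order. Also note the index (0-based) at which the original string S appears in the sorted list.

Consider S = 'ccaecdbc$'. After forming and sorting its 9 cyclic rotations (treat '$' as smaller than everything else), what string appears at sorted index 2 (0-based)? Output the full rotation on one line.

All 9 rotations (rotation i = S[i:]+S[:i]):
  rot[0] = ccaecdbc$
  rot[1] = caecdbc$c
  rot[2] = aecdbc$cc
  rot[3] = ecdbc$cca
  rot[4] = cdbc$ccae
  rot[5] = dbc$ccaec
  rot[6] = bc$ccaecd
  rot[7] = c$ccaecdb
  rot[8] = $ccaecdbc
Sorted (with $ < everything):
  sorted[0] = $ccaecdbc
  sorted[1] = aecdbc$cc
  sorted[2] = bc$ccaecd
  sorted[3] = c$ccaecdb
  sorted[4] = caecdbc$c
  sorted[5] = ccaecdbc$
  sorted[6] = cdbc$ccae
  sorted[7] = dbc$ccaec
  sorted[8] = ecdbc$cca
sorted[2] = bc$ccaecd

Answer: bc$ccaecd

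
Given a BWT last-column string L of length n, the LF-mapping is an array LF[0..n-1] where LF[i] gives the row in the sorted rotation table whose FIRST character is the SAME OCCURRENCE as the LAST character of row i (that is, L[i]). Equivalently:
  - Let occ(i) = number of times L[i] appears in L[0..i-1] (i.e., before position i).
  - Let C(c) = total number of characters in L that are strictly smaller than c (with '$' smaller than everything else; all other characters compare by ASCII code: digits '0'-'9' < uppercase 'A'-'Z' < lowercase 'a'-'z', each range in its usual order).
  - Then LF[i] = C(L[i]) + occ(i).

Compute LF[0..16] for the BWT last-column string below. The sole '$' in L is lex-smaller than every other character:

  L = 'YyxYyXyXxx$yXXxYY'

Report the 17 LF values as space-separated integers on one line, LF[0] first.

Char counts: '$':1, 'X':4, 'Y':4, 'x':4, 'y':4
C (first-col start): C('$')=0, C('X')=1, C('Y')=5, C('x')=9, C('y')=13
L[0]='Y': occ=0, LF[0]=C('Y')+0=5+0=5
L[1]='y': occ=0, LF[1]=C('y')+0=13+0=13
L[2]='x': occ=0, LF[2]=C('x')+0=9+0=9
L[3]='Y': occ=1, LF[3]=C('Y')+1=5+1=6
L[4]='y': occ=1, LF[4]=C('y')+1=13+1=14
L[5]='X': occ=0, LF[5]=C('X')+0=1+0=1
L[6]='y': occ=2, LF[6]=C('y')+2=13+2=15
L[7]='X': occ=1, LF[7]=C('X')+1=1+1=2
L[8]='x': occ=1, LF[8]=C('x')+1=9+1=10
L[9]='x': occ=2, LF[9]=C('x')+2=9+2=11
L[10]='$': occ=0, LF[10]=C('$')+0=0+0=0
L[11]='y': occ=3, LF[11]=C('y')+3=13+3=16
L[12]='X': occ=2, LF[12]=C('X')+2=1+2=3
L[13]='X': occ=3, LF[13]=C('X')+3=1+3=4
L[14]='x': occ=3, LF[14]=C('x')+3=9+3=12
L[15]='Y': occ=2, LF[15]=C('Y')+2=5+2=7
L[16]='Y': occ=3, LF[16]=C('Y')+3=5+3=8

Answer: 5 13 9 6 14 1 15 2 10 11 0 16 3 4 12 7 8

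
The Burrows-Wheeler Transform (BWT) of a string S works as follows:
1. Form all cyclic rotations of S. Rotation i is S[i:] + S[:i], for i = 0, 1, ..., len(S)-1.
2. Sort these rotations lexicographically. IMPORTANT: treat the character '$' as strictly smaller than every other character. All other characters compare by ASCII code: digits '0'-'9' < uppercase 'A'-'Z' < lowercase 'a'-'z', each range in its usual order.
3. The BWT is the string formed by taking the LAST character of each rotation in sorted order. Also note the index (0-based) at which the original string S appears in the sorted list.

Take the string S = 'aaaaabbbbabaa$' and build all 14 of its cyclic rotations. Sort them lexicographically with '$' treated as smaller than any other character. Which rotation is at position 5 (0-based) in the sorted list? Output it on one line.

All 14 rotations (rotation i = S[i:]+S[:i]):
  rot[0] = aaaaabbbbabaa$
  rot[1] = aaaabbbbabaa$a
  rot[2] = aaabbbbabaa$aa
  rot[3] = aabbbbabaa$aaa
  rot[4] = abbbbabaa$aaaa
  rot[5] = bbbbabaa$aaaaa
  rot[6] = bbbabaa$aaaaab
  rot[7] = bbabaa$aaaaabb
  rot[8] = babaa$aaaaabbb
  rot[9] = abaa$aaaaabbbb
  rot[10] = baa$aaaaabbbba
  rot[11] = aa$aaaaabbbbab
  rot[12] = a$aaaaabbbbaba
  rot[13] = $aaaaabbbbabaa
Sorted (with $ < everything):
  sorted[0] = $aaaaabbbbabaa
  sorted[1] = a$aaaaabbbbaba
  sorted[2] = aa$aaaaabbbbab
  sorted[3] = aaaaabbbbabaa$
  sorted[4] = aaaabbbbabaa$a
  sorted[5] = aaabbbbabaa$aa
  sorted[6] = aabbbbabaa$aaa
  sorted[7] = abaa$aaaaabbbb
  sorted[8] = abbbbabaa$aaaa
  sorted[9] = baa$aaaaabbbba
  sorted[10] = babaa$aaaaabbb
  sorted[11] = bbabaa$aaaaabb
  sorted[12] = bbbabaa$aaaaab
  sorted[13] = bbbbabaa$aaaaa
sorted[5] = aaabbbbabaa$aa

Answer: aaabbbbabaa$aa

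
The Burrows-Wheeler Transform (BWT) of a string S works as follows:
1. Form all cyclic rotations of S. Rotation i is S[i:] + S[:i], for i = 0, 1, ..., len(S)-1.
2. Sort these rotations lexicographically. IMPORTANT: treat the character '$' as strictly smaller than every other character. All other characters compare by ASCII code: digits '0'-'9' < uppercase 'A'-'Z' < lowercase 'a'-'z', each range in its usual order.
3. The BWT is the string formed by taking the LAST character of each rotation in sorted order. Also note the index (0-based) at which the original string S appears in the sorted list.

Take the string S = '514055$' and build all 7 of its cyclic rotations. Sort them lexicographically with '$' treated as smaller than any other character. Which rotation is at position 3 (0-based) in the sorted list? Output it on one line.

Answer: 4055$51

Derivation:
All 7 rotations (rotation i = S[i:]+S[:i]):
  rot[0] = 514055$
  rot[1] = 14055$5
  rot[2] = 4055$51
  rot[3] = 055$514
  rot[4] = 55$5140
  rot[5] = 5$51405
  rot[6] = $514055
Sorted (with $ < everything):
  sorted[0] = $514055
  sorted[1] = 055$514
  sorted[2] = 14055$5
  sorted[3] = 4055$51
  sorted[4] = 5$51405
  sorted[5] = 514055$
  sorted[6] = 55$5140
sorted[3] = 4055$51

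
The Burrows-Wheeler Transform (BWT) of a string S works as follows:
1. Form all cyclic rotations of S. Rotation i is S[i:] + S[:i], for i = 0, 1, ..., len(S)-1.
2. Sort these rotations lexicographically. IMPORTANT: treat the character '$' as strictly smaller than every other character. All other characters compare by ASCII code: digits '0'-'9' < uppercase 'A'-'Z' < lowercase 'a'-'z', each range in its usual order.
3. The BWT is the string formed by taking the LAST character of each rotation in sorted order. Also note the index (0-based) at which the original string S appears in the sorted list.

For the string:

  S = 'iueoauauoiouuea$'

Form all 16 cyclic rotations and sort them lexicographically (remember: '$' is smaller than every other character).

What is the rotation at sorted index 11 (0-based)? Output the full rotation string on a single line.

Answer: uauoiouuea$iueoa

Derivation:
All 16 rotations (rotation i = S[i:]+S[:i]):
  rot[0] = iueoauauoiouuea$
  rot[1] = ueoauauoiouuea$i
  rot[2] = eoauauoiouuea$iu
  rot[3] = oauauoiouuea$iue
  rot[4] = auauoiouuea$iueo
  rot[5] = uauoiouuea$iueoa
  rot[6] = auoiouuea$iueoau
  rot[7] = uoiouuea$iueoaua
  rot[8] = oiouuea$iueoauau
  rot[9] = iouuea$iueoauauo
  rot[10] = ouuea$iueoauauoi
  rot[11] = uuea$iueoauauoio
  rot[12] = uea$iueoauauoiou
  rot[13] = ea$iueoauauoiouu
  rot[14] = a$iueoauauoiouue
  rot[15] = $iueoauauoiouuea
Sorted (with $ < everything):
  sorted[0] = $iueoauauoiouuea
  sorted[1] = a$iueoauauoiouue
  sorted[2] = auauoiouuea$iueo
  sorted[3] = auoiouuea$iueoau
  sorted[4] = ea$iueoauauoiouu
  sorted[5] = eoauauoiouuea$iu
  sorted[6] = iouuea$iueoauauo
  sorted[7] = iueoauauoiouuea$
  sorted[8] = oauauoiouuea$iue
  sorted[9] = oiouuea$iueoauau
  sorted[10] = ouuea$iueoauauoi
  sorted[11] = uauoiouuea$iueoa
  sorted[12] = uea$iueoauauoiou
  sorted[13] = ueoauauoiouuea$i
  sorted[14] = uoiouuea$iueoaua
  sorted[15] = uuea$iueoauauoio
sorted[11] = uauoiouuea$iueoa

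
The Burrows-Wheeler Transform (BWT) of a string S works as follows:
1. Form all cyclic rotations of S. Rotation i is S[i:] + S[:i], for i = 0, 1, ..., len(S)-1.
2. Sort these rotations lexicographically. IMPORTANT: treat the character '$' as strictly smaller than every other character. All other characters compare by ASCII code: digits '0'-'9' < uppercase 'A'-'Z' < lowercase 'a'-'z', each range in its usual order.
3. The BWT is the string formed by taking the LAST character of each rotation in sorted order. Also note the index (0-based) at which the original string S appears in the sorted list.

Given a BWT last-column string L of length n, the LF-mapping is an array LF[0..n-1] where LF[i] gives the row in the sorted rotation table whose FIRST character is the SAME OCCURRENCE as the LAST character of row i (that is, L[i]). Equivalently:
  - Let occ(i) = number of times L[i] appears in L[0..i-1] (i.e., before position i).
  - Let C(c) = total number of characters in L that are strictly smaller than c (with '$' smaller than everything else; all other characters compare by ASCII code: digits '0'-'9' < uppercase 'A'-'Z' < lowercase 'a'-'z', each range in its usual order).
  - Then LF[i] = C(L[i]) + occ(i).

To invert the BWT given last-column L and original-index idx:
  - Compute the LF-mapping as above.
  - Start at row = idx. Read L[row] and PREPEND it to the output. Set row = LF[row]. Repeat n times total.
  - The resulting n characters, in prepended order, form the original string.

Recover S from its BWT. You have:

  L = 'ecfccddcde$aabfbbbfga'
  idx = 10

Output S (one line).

LF mapping: 15 8 17 9 10 12 13 11 14 16 0 1 2 4 18 5 6 7 19 20 3
Walk LF starting at row 10, prepending L[row]:
  step 1: row=10, L[10]='$', prepend. Next row=LF[10]=0
  step 2: row=0, L[0]='e', prepend. Next row=LF[0]=15
  step 3: row=15, L[15]='b', prepend. Next row=LF[15]=5
  step 4: row=5, L[5]='d', prepend. Next row=LF[5]=12
  step 5: row=12, L[12]='a', prepend. Next row=LF[12]=2
  step 6: row=2, L[2]='f', prepend. Next row=LF[2]=17
  step 7: row=17, L[17]='b', prepend. Next row=LF[17]=7
  step 8: row=7, L[7]='c', prepend. Next row=LF[7]=11
  step 9: row=11, L[11]='a', prepend. Next row=LF[11]=1
  step 10: row=1, L[1]='c', prepend. Next row=LF[1]=8
  step 11: row=8, L[8]='d', prepend. Next row=LF[8]=14
  step 12: row=14, L[14]='f', prepend. Next row=LF[14]=18
  step 13: row=18, L[18]='f', prepend. Next row=LF[18]=19
  step 14: row=19, L[19]='g', prepend. Next row=LF[19]=20
  step 15: row=20, L[20]='a', prepend. Next row=LF[20]=3
  step 16: row=3, L[3]='c', prepend. Next row=LF[3]=9
  step 17: row=9, L[9]='e', prepend. Next row=LF[9]=16
  step 18: row=16, L[16]='b', prepend. Next row=LF[16]=6
  step 19: row=6, L[6]='d', prepend. Next row=LF[6]=13
  step 20: row=13, L[13]='b', prepend. Next row=LF[13]=4
  step 21: row=4, L[4]='c', prepend. Next row=LF[4]=10
Reversed output: cbdbecagffdcacbfadbe$

Answer: cbdbecagffdcacbfadbe$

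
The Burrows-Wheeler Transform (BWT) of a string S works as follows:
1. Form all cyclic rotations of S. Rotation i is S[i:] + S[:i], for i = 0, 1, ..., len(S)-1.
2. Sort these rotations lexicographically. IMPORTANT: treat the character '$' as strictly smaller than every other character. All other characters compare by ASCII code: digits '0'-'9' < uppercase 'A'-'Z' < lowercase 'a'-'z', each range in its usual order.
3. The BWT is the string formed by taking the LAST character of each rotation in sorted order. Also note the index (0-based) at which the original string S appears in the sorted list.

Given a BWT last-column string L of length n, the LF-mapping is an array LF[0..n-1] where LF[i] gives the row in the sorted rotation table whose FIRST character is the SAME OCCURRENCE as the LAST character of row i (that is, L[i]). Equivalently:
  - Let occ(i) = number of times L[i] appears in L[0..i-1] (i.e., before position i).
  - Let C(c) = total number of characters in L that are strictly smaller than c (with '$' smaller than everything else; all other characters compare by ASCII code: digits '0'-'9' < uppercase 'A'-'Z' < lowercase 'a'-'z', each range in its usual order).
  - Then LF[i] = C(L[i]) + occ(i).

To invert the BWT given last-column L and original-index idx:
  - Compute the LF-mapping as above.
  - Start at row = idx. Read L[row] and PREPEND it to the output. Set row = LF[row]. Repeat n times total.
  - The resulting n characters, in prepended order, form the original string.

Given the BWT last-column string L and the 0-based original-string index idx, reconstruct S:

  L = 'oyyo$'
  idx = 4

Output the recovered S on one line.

LF mapping: 1 3 4 2 0
Walk LF starting at row 4, prepending L[row]:
  step 1: row=4, L[4]='$', prepend. Next row=LF[4]=0
  step 2: row=0, L[0]='o', prepend. Next row=LF[0]=1
  step 3: row=1, L[1]='y', prepend. Next row=LF[1]=3
  step 4: row=3, L[3]='o', prepend. Next row=LF[3]=2
  step 5: row=2, L[2]='y', prepend. Next row=LF[2]=4
Reversed output: yoyo$

Answer: yoyo$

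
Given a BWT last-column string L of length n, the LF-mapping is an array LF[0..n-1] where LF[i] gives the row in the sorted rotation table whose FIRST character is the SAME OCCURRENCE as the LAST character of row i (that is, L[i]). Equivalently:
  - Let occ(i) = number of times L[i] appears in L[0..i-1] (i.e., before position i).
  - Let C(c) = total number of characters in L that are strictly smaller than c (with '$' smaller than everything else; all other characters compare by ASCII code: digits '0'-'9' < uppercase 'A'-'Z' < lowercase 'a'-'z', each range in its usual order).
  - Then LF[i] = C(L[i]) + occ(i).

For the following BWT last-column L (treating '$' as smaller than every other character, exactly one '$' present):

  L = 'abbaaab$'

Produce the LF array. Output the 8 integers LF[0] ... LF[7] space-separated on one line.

Char counts: '$':1, 'a':4, 'b':3
C (first-col start): C('$')=0, C('a')=1, C('b')=5
L[0]='a': occ=0, LF[0]=C('a')+0=1+0=1
L[1]='b': occ=0, LF[1]=C('b')+0=5+0=5
L[2]='b': occ=1, LF[2]=C('b')+1=5+1=6
L[3]='a': occ=1, LF[3]=C('a')+1=1+1=2
L[4]='a': occ=2, LF[4]=C('a')+2=1+2=3
L[5]='a': occ=3, LF[5]=C('a')+3=1+3=4
L[6]='b': occ=2, LF[6]=C('b')+2=5+2=7
L[7]='$': occ=0, LF[7]=C('$')+0=0+0=0

Answer: 1 5 6 2 3 4 7 0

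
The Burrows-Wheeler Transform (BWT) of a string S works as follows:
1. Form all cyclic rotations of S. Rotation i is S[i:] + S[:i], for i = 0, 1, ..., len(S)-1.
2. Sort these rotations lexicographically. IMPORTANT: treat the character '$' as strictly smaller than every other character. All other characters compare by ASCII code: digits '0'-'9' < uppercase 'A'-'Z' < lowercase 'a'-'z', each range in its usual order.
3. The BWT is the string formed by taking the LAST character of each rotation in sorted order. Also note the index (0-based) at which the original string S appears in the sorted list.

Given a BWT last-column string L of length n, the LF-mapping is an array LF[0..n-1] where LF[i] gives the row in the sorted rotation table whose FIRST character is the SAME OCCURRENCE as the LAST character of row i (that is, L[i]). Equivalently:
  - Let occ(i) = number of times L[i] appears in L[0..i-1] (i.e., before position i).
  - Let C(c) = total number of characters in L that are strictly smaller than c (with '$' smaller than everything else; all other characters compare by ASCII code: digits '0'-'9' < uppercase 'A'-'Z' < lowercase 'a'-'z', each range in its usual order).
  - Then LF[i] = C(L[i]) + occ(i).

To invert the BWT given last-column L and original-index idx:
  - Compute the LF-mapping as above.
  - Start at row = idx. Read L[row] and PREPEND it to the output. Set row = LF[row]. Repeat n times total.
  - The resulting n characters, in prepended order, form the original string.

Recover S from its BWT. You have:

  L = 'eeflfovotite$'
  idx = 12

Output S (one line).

Answer: violettoffee$

Derivation:
LF mapping: 1 2 4 7 5 8 12 9 10 6 11 3 0
Walk LF starting at row 12, prepending L[row]:
  step 1: row=12, L[12]='$', prepend. Next row=LF[12]=0
  step 2: row=0, L[0]='e', prepend. Next row=LF[0]=1
  step 3: row=1, L[1]='e', prepend. Next row=LF[1]=2
  step 4: row=2, L[2]='f', prepend. Next row=LF[2]=4
  step 5: row=4, L[4]='f', prepend. Next row=LF[4]=5
  step 6: row=5, L[5]='o', prepend. Next row=LF[5]=8
  step 7: row=8, L[8]='t', prepend. Next row=LF[8]=10
  step 8: row=10, L[10]='t', prepend. Next row=LF[10]=11
  step 9: row=11, L[11]='e', prepend. Next row=LF[11]=3
  step 10: row=3, L[3]='l', prepend. Next row=LF[3]=7
  step 11: row=7, L[7]='o', prepend. Next row=LF[7]=9
  step 12: row=9, L[9]='i', prepend. Next row=LF[9]=6
  step 13: row=6, L[6]='v', prepend. Next row=LF[6]=12
Reversed output: violettoffee$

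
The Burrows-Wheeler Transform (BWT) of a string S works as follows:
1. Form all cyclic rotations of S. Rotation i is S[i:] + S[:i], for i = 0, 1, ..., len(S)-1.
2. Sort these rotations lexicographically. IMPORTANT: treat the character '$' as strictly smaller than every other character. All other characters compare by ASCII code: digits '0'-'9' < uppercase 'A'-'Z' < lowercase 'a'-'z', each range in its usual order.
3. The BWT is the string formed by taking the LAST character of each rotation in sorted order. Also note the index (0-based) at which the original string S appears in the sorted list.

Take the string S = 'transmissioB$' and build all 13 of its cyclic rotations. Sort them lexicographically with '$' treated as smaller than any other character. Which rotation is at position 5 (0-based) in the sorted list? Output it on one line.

All 13 rotations (rotation i = S[i:]+S[:i]):
  rot[0] = transmissioB$
  rot[1] = ransmissioB$t
  rot[2] = ansmissioB$tr
  rot[3] = nsmissioB$tra
  rot[4] = smissioB$tran
  rot[5] = missioB$trans
  rot[6] = issioB$transm
  rot[7] = ssioB$transmi
  rot[8] = sioB$transmis
  rot[9] = ioB$transmiss
  rot[10] = oB$transmissi
  rot[11] = B$transmissio
  rot[12] = $transmissioB
Sorted (with $ < everything):
  sorted[0] = $transmissioB
  sorted[1] = B$transmissio
  sorted[2] = ansmissioB$tr
  sorted[3] = ioB$transmiss
  sorted[4] = issioB$transm
  sorted[5] = missioB$trans
  sorted[6] = nsmissioB$tra
  sorted[7] = oB$transmissi
  sorted[8] = ransmissioB$t
  sorted[9] = sioB$transmis
  sorted[10] = smissioB$tran
  sorted[11] = ssioB$transmi
  sorted[12] = transmissioB$
sorted[5] = missioB$trans

Answer: missioB$trans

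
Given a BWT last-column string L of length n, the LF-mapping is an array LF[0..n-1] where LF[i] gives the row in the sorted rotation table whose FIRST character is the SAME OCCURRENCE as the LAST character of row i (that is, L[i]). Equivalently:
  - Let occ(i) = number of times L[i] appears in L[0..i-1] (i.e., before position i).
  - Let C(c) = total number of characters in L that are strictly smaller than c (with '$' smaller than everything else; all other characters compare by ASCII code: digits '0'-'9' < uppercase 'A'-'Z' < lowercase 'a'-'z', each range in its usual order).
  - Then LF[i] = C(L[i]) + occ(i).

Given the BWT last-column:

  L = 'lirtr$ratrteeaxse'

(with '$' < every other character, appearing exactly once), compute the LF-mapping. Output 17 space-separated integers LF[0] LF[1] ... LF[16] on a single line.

Answer: 7 6 8 13 9 0 10 1 14 11 15 3 4 2 16 12 5

Derivation:
Char counts: '$':1, 'a':2, 'e':3, 'i':1, 'l':1, 'r':4, 's':1, 't':3, 'x':1
C (first-col start): C('$')=0, C('a')=1, C('e')=3, C('i')=6, C('l')=7, C('r')=8, C('s')=12, C('t')=13, C('x')=16
L[0]='l': occ=0, LF[0]=C('l')+0=7+0=7
L[1]='i': occ=0, LF[1]=C('i')+0=6+0=6
L[2]='r': occ=0, LF[2]=C('r')+0=8+0=8
L[3]='t': occ=0, LF[3]=C('t')+0=13+0=13
L[4]='r': occ=1, LF[4]=C('r')+1=8+1=9
L[5]='$': occ=0, LF[5]=C('$')+0=0+0=0
L[6]='r': occ=2, LF[6]=C('r')+2=8+2=10
L[7]='a': occ=0, LF[7]=C('a')+0=1+0=1
L[8]='t': occ=1, LF[8]=C('t')+1=13+1=14
L[9]='r': occ=3, LF[9]=C('r')+3=8+3=11
L[10]='t': occ=2, LF[10]=C('t')+2=13+2=15
L[11]='e': occ=0, LF[11]=C('e')+0=3+0=3
L[12]='e': occ=1, LF[12]=C('e')+1=3+1=4
L[13]='a': occ=1, LF[13]=C('a')+1=1+1=2
L[14]='x': occ=0, LF[14]=C('x')+0=16+0=16
L[15]='s': occ=0, LF[15]=C('s')+0=12+0=12
L[16]='e': occ=2, LF[16]=C('e')+2=3+2=5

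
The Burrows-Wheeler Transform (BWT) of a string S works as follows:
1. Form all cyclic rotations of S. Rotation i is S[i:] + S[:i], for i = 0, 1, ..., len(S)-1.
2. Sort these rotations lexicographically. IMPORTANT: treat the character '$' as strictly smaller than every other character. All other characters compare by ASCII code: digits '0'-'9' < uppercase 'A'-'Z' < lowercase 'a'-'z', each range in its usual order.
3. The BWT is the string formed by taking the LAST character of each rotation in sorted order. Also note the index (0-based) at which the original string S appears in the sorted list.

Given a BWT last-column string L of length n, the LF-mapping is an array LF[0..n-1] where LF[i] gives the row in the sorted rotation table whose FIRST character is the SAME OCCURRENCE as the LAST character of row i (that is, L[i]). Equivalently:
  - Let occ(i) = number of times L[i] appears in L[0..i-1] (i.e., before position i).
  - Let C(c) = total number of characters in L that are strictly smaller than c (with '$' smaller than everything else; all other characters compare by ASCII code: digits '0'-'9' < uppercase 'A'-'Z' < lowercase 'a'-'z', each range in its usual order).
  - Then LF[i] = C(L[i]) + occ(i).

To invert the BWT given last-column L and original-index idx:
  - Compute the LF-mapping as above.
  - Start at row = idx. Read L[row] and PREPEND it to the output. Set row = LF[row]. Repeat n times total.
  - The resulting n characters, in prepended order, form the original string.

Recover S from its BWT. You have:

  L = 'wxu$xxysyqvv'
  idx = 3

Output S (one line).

LF mapping: 6 7 3 0 8 9 10 2 11 1 4 5
Walk LF starting at row 3, prepending L[row]:
  step 1: row=3, L[3]='$', prepend. Next row=LF[3]=0
  step 2: row=0, L[0]='w', prepend. Next row=LF[0]=6
  step 3: row=6, L[6]='y', prepend. Next row=LF[6]=10
  step 4: row=10, L[10]='v', prepend. Next row=LF[10]=4
  step 5: row=4, L[4]='x', prepend. Next row=LF[4]=8
  step 6: row=8, L[8]='y', prepend. Next row=LF[8]=11
  step 7: row=11, L[11]='v', prepend. Next row=LF[11]=5
  step 8: row=5, L[5]='x', prepend. Next row=LF[5]=9
  step 9: row=9, L[9]='q', prepend. Next row=LF[9]=1
  step 10: row=1, L[1]='x', prepend. Next row=LF[1]=7
  step 11: row=7, L[7]='s', prepend. Next row=LF[7]=2
  step 12: row=2, L[2]='u', prepend. Next row=LF[2]=3
Reversed output: usxqxvyxvyw$

Answer: usxqxvyxvyw$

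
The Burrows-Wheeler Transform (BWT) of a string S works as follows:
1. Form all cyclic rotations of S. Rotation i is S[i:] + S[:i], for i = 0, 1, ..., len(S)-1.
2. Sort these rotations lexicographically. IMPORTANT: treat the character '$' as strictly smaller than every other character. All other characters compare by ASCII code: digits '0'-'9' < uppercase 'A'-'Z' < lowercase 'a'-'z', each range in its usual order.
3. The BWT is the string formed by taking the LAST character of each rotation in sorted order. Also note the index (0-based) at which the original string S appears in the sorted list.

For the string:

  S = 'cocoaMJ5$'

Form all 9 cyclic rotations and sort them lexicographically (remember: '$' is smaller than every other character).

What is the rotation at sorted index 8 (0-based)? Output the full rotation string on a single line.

All 9 rotations (rotation i = S[i:]+S[:i]):
  rot[0] = cocoaMJ5$
  rot[1] = ocoaMJ5$c
  rot[2] = coaMJ5$co
  rot[3] = oaMJ5$coc
  rot[4] = aMJ5$coco
  rot[5] = MJ5$cocoa
  rot[6] = J5$cocoaM
  rot[7] = 5$cocoaMJ
  rot[8] = $cocoaMJ5
Sorted (with $ < everything):
  sorted[0] = $cocoaMJ5
  sorted[1] = 5$cocoaMJ
  sorted[2] = J5$cocoaM
  sorted[3] = MJ5$cocoa
  sorted[4] = aMJ5$coco
  sorted[5] = coaMJ5$co
  sorted[6] = cocoaMJ5$
  sorted[7] = oaMJ5$coc
  sorted[8] = ocoaMJ5$c
sorted[8] = ocoaMJ5$c

Answer: ocoaMJ5$c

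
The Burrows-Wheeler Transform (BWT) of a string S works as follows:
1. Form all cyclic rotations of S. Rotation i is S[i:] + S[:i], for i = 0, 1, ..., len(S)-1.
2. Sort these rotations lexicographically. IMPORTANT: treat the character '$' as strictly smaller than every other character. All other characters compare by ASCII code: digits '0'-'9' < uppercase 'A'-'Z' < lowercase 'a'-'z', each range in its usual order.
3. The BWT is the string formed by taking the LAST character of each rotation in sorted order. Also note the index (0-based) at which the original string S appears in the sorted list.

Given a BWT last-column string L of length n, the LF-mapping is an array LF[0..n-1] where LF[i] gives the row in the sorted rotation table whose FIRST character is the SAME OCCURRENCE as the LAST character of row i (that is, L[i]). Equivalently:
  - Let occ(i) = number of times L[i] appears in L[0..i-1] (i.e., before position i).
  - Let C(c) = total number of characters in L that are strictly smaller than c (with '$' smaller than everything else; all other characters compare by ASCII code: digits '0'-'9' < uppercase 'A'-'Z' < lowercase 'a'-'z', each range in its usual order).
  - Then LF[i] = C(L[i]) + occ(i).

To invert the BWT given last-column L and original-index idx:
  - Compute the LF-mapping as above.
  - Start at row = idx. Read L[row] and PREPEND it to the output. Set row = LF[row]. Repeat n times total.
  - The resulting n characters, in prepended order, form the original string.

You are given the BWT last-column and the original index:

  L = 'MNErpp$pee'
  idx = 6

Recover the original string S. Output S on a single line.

LF mapping: 2 3 1 9 6 7 0 8 4 5
Walk LF starting at row 6, prepending L[row]:
  step 1: row=6, L[6]='$', prepend. Next row=LF[6]=0
  step 2: row=0, L[0]='M', prepend. Next row=LF[0]=2
  step 3: row=2, L[2]='E', prepend. Next row=LF[2]=1
  step 4: row=1, L[1]='N', prepend. Next row=LF[1]=3
  step 5: row=3, L[3]='r', prepend. Next row=LF[3]=9
  step 6: row=9, L[9]='e', prepend. Next row=LF[9]=5
  step 7: row=5, L[5]='p', prepend. Next row=LF[5]=7
  step 8: row=7, L[7]='p', prepend. Next row=LF[7]=8
  step 9: row=8, L[8]='e', prepend. Next row=LF[8]=4
  step 10: row=4, L[4]='p', prepend. Next row=LF[4]=6
Reversed output: pepperNEM$

Answer: pepperNEM$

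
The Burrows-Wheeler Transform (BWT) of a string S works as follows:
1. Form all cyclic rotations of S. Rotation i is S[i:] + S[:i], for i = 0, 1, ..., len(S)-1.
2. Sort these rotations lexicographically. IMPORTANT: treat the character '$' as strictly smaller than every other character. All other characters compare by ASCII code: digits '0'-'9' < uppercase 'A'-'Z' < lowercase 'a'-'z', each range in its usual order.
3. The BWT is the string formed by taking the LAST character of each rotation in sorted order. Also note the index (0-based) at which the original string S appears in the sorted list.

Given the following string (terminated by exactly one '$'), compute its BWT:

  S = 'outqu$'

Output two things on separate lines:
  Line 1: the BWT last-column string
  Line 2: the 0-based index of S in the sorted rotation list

All 6 rotations (rotation i = S[i:]+S[:i]):
  rot[0] = outqu$
  rot[1] = utqu$o
  rot[2] = tqu$ou
  rot[3] = qu$out
  rot[4] = u$outq
  rot[5] = $outqu
Sorted (with $ < everything):
  sorted[0] = $outqu  (last char: 'u')
  sorted[1] = outqu$  (last char: '$')
  sorted[2] = qu$out  (last char: 't')
  sorted[3] = tqu$ou  (last char: 'u')
  sorted[4] = u$outq  (last char: 'q')
  sorted[5] = utqu$o  (last char: 'o')
Last column: u$tuqo
Original string S is at sorted index 1

Answer: u$tuqo
1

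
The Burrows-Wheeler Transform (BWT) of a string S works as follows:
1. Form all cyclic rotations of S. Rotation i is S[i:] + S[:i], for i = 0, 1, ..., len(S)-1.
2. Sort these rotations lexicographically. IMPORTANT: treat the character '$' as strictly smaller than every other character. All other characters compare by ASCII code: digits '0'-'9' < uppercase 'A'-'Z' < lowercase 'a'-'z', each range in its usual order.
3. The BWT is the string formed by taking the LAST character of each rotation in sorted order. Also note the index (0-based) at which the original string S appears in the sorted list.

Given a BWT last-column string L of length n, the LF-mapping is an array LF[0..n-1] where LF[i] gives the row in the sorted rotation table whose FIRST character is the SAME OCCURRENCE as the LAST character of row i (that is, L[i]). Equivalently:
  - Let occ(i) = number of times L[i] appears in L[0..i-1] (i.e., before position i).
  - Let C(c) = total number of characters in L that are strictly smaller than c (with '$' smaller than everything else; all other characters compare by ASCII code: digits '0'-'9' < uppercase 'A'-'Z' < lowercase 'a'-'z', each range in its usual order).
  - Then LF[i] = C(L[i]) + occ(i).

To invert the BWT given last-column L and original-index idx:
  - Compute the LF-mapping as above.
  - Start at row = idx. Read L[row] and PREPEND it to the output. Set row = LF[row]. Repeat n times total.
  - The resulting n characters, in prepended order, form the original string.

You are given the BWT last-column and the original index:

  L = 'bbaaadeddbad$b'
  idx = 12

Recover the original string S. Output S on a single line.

LF mapping: 5 6 1 2 3 9 13 10 11 7 4 12 0 8
Walk LF starting at row 12, prepending L[row]:
  step 1: row=12, L[12]='$', prepend. Next row=LF[12]=0
  step 2: row=0, L[0]='b', prepend. Next row=LF[0]=5
  step 3: row=5, L[5]='d', prepend. Next row=LF[5]=9
  step 4: row=9, L[9]='b', prepend. Next row=LF[9]=7
  step 5: row=7, L[7]='d', prepend. Next row=LF[7]=10
  step 6: row=10, L[10]='a', prepend. Next row=LF[10]=4
  step 7: row=4, L[4]='a', prepend. Next row=LF[4]=3
  step 8: row=3, L[3]='a', prepend. Next row=LF[3]=2
  step 9: row=2, L[2]='a', prepend. Next row=LF[2]=1
  step 10: row=1, L[1]='b', prepend. Next row=LF[1]=6
  step 11: row=6, L[6]='e', prepend. Next row=LF[6]=13
  step 12: row=13, L[13]='b', prepend. Next row=LF[13]=8
  step 13: row=8, L[8]='d', prepend. Next row=LF[8]=11
  step 14: row=11, L[11]='d', prepend. Next row=LF[11]=12
Reversed output: ddbebaaaadbdb$

Answer: ddbebaaaadbdb$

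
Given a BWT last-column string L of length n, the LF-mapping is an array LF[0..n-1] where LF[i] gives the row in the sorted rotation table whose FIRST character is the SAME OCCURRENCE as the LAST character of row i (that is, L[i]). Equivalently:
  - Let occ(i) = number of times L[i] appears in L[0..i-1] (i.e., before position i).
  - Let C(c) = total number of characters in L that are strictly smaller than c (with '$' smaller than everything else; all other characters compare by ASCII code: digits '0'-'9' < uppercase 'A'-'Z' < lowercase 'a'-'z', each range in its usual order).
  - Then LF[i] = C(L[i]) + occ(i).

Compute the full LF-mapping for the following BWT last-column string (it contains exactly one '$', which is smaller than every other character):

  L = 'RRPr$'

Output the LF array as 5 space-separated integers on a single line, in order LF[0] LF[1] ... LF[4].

Answer: 2 3 1 4 0

Derivation:
Char counts: '$':1, 'P':1, 'R':2, 'r':1
C (first-col start): C('$')=0, C('P')=1, C('R')=2, C('r')=4
L[0]='R': occ=0, LF[0]=C('R')+0=2+0=2
L[1]='R': occ=1, LF[1]=C('R')+1=2+1=3
L[2]='P': occ=0, LF[2]=C('P')+0=1+0=1
L[3]='r': occ=0, LF[3]=C('r')+0=4+0=4
L[4]='$': occ=0, LF[4]=C('$')+0=0+0=0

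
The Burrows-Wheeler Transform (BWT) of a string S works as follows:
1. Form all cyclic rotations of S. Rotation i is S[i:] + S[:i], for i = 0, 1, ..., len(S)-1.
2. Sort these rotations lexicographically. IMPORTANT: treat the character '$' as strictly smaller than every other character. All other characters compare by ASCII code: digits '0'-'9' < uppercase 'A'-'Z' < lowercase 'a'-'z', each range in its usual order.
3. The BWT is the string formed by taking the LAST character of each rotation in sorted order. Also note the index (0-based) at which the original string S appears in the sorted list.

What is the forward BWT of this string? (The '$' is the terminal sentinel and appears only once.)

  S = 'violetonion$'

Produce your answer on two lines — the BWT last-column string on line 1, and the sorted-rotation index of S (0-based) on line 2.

All 12 rotations (rotation i = S[i:]+S[:i]):
  rot[0] = violetonion$
  rot[1] = ioletonion$v
  rot[2] = oletonion$vi
  rot[3] = letonion$vio
  rot[4] = etonion$viol
  rot[5] = tonion$viole
  rot[6] = onion$violet
  rot[7] = nion$violeto
  rot[8] = ion$violeton
  rot[9] = on$violetoni
  rot[10] = n$violetonio
  rot[11] = $violetonion
Sorted (with $ < everything):
  sorted[0] = $violetonion  (last char: 'n')
  sorted[1] = etonion$viol  (last char: 'l')
  sorted[2] = ioletonion$v  (last char: 'v')
  sorted[3] = ion$violeton  (last char: 'n')
  sorted[4] = letonion$vio  (last char: 'o')
  sorted[5] = n$violetonio  (last char: 'o')
  sorted[6] = nion$violeto  (last char: 'o')
  sorted[7] = oletonion$vi  (last char: 'i')
  sorted[8] = on$violetoni  (last char: 'i')
  sorted[9] = onion$violet  (last char: 't')
  sorted[10] = tonion$viole  (last char: 'e')
  sorted[11] = violetonion$  (last char: '$')
Last column: nlvnoooiite$
Original string S is at sorted index 11

Answer: nlvnoooiite$
11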